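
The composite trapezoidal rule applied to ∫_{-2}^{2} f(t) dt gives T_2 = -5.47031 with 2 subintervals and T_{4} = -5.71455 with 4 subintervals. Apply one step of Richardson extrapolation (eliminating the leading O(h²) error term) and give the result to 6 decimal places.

R = (4·T_{4} − T_2) / 3 = (4·(-5.71455) − (-5.47031))/3 = (-17.38789)/3 = -5.795963.

-5.795963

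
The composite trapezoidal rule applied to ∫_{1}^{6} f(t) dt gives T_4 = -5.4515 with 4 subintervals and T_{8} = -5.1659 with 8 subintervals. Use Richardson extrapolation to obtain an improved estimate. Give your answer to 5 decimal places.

R = (4·T_{8} − T_4) / 3 = (4·(-5.1659) − (-5.4515))/3 = (-15.2121)/3 = -5.07070.

-5.07070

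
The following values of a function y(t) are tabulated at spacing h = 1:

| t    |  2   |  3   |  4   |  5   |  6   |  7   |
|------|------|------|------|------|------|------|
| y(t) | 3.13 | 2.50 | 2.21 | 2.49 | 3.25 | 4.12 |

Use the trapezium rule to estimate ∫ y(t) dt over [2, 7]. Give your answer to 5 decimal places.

h = 1, n = 5.
(h/2)·[y₀ + 2y₁ + 2y₂ + 2y₃ + 2y₄ + y₅] = 0.5·(28.15) = 14.07500.

14.07500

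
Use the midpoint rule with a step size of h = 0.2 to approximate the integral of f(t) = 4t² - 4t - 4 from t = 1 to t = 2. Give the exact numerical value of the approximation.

-0.68

h = (2 − 1)/5 = 0.2.
Midpoints m₁,…,m₅ = 1.1, 1.3, 1.5, 1.7, 1.9.
f(m₁)=-3.56, f(m₂)=-2.44, f(m₃)=-1, f(m₄)=0.76, f(m₅)=2.84.
h·[f(m₁) + f(m₂) + f(m₃) + f(m₄) + f(m₅)] = 0.2·(-3.4) = -0.68.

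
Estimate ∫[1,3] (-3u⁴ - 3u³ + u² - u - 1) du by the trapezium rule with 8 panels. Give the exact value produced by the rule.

h = (3 − 1)/8 = 0.25.
Nodes u₀,…,u₈ = 1, 1.25, 1.5, 1.75, 2, 2.25, 2.5, 2.75, 3.
f(u) = -3u⁴ - 3u³ + u² - u - 1: f₀=-7, f₁=-13.87109375, f₂=-25.5625, f₃=-43.90234375, f₄=-71, f₅=-109.24609375, f₆=-161.3125, f₇=-230.15234375, f₈=-319.
(h/2)·[f₀ + 2f₁ + 2f₂ + 2f₃ + 2f₄ + 2f₅ + 2f₆ + 2f₇ + f₈] = 0.125·(-1636.09375) = -204.51171875.

-204.51171875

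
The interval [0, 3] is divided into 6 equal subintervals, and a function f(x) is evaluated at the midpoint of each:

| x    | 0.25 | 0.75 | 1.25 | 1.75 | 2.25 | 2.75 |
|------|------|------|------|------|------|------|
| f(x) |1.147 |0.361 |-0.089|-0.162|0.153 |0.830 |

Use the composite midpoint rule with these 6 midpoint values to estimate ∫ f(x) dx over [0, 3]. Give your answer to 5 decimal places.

1.12000

h = 0.5, n = 6.
h·[y(m₁) + y(m₂) + y(m₃) + y(m₄) + y(m₅) + y(m₆)] = 0.5·(2.240) = 1.12000.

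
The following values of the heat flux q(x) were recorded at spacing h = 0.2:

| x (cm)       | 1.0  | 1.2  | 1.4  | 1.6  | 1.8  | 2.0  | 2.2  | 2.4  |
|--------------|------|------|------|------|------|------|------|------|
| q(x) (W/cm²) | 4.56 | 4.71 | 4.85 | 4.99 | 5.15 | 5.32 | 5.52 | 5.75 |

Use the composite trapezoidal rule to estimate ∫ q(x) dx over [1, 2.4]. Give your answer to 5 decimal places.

h = 0.2, n = 7.
(h/2)·[y₀ + 2y₁ + 2y₂ + 2y₃ + 2y₄ + 2y₅ + 2y₆ + y₇] = 0.1·(71.39) = 7.13900.

7.13900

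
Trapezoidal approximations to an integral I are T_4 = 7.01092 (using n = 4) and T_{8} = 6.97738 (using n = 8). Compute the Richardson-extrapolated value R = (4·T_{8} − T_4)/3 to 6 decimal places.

R = (4·T_{8} − T_4) / 3 = (4·6.97738 − 7.01092)/3 = (20.89860)/3 = 6.966200.

6.966200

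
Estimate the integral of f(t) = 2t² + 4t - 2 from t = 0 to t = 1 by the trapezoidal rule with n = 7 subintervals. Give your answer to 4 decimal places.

h = (1 − 0)/7 = 0.142857.
Nodes t₀,…,t₇ = 0, 0.142857, 0.285714, 0.428571, 0.571429, 0.714286, 0.857143, 1.
f(t) = 2t² + 4t - 2: f₀=-2, f₁=-1.387755, f₂=-0.693878, f₃=0.081633, f₄=0.938776, f₅=1.877551, f₆=2.897959, f₇=4.
(h/2)·[f₀ + 2f₁ + 2f₂ + 2f₃ + 2f₄ + 2f₅ + 2f₆ + f₇] = 0.071429·(9.428571) = 0.6735.

0.6735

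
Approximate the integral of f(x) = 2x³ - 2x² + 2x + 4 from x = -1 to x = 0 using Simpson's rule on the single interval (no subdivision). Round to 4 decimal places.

S = (b−a)/6 · [f(-1) + 4f(-0.5) + f(0)] = 0.166667·[(-2) + 4·2.25 + 4] = 1.8333.

1.8333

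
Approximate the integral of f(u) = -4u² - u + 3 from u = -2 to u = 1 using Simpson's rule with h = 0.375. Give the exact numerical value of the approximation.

h = (1 − (-2))/8 = 0.375.
Nodes u₀,…,u₈ = -2, -1.625, -1.25, -0.875, -0.5, -0.125, 0.25, 0.625, 1.
f(u) = -4u² - u + 3: f₀=-11, f₁=-5.9375, f₂=-2, f₃=0.8125, f₄=2.5, f₅=3.0625, f₆=2.5, f₇=0.8125, f₈=-2.
(h/3)·[f₀ + 4f₁ + 2f₂ + 4f₃ + 2f₄ + 4f₅ + 2f₆ + 4f₇ + f₈] = 0.125·(-12) = -1.5.

-1.5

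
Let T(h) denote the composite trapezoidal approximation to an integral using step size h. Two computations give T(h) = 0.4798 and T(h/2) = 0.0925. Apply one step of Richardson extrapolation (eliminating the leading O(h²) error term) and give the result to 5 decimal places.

R = (4·T(h/2) − T(h)) / 3 = (4·0.0925 − 0.4798)/3 = (-0.1098)/3 = -0.03660.

-0.03660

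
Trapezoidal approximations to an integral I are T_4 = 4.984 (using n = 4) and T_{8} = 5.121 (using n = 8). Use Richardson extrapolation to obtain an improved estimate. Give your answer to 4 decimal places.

R = (4·T_{8} − T_4) / 3 = (4·5.121 − 4.984)/3 = (15.500)/3 = 5.1667.

5.1667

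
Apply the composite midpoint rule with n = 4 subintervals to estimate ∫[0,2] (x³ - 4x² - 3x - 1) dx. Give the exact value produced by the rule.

-14.625

h = (2 − 0)/4 = 0.5.
Midpoints m₁,…,m₄ = 0.25, 0.75, 1.25, 1.75.
f(m₁)=-1.984375, f(m₂)=-5.078125, f(m₃)=-9.046875, f(m₄)=-13.140625.
h·[f(m₁) + f(m₂) + f(m₃) + f(m₄)] = 0.5·(-29.25) = -14.625.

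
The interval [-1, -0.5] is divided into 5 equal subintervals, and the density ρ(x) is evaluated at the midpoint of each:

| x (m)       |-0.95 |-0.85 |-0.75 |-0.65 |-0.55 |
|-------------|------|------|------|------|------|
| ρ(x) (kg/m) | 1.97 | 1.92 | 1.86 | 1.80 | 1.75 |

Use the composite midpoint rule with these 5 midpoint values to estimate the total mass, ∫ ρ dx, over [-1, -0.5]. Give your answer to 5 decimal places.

h = 0.1, n = 5.
h·[y(m₁) + y(m₂) + y(m₃) + y(m₄) + y(m₅)] = 0.1·(9.30) = 0.93000.

0.93000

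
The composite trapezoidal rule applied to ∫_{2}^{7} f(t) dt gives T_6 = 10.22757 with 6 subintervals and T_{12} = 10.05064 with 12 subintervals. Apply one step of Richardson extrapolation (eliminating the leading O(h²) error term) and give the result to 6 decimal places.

9.991663

R = (4·T_{12} − T_6) / 3 = (4·10.05064 − 10.22757)/3 = (29.97499)/3 = 9.991663.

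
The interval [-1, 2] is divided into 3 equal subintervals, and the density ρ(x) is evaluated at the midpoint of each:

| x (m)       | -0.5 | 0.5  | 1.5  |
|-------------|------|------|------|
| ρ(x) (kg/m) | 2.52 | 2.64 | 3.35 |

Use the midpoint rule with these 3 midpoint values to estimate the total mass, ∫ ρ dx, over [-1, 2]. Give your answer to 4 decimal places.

8.5100

h = 1, n = 3.
h·[y(m₁) + y(m₂) + y(m₃)] = 1·(8.51) = 8.5100.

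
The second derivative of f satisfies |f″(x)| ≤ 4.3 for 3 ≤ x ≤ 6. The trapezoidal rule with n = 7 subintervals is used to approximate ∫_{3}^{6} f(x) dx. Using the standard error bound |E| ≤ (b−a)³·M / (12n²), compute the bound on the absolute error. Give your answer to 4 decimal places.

0.1974

|E| ≤ (3)³·4.3 / (12·7²) = 116.1/588 = 0.1974.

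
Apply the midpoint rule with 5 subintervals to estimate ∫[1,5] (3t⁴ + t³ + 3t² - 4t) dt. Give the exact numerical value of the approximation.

2064.30336

h = (5 − 1)/5 = 0.8.
Midpoints m₁,…,m₅ = 1.4, 2.2, 3, 3.8, 4.6.
f(m₁)=14.5488, f(m₂)=86.6448, f(m₃)=285, f(m₄)=708.5328, f(m₅)=1485.6528.
h·[f(m₁) + f(m₂) + f(m₃) + f(m₄) + f(m₅)] = 0.8·(2580.3792) = 2064.30336.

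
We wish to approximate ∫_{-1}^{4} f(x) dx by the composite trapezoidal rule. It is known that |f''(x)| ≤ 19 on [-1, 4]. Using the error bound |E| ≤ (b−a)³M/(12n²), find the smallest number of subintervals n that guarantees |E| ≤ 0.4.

23

Need 2375/(12n²) ≤ 0.4.
n² ≥ 2375/(12·0.4) = 494.792 ⇒ n ≥ 22.2439, so the smallest n is 23.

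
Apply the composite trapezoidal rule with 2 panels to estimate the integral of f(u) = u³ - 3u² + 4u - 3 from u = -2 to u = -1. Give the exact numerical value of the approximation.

h = (-1 − (-2))/2 = 0.5.
Nodes u₀,…,u₂ = -2, -1.5, -1.
f(u) = u³ - 3u² + 4u - 3: f₀=-31, f₁=-19.125, f₂=-11.
(h/2)·[f₀ + 2f₁ + f₂] = 0.25·(-80.25) = -20.0625.

-20.0625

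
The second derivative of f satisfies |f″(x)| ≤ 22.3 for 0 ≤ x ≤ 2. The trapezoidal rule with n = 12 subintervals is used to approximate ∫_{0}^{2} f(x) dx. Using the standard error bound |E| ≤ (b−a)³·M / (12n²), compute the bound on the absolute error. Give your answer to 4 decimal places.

|E| ≤ (2)³·22.3 / (12·12²) = 178.4/1728 = 0.1032.

0.1032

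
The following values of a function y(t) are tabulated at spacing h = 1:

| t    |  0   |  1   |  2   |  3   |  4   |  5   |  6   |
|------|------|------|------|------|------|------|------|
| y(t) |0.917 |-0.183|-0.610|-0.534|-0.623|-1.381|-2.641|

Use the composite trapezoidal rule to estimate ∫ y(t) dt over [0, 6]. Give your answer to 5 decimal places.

h = 1, n = 6.
(h/2)·[y₀ + 2y₁ + 2y₂ + 2y₃ + 2y₄ + 2y₅ + y₆] = 0.5·(-8.386) = -4.19300.

-4.19300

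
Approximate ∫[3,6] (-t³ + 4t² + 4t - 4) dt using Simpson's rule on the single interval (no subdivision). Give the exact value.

-9.75

S = (b−a)/6 · [f(3) + 4f(4.5) + f(6)] = 0.5·[17 + 4·3.875 + (-52)] = -9.75.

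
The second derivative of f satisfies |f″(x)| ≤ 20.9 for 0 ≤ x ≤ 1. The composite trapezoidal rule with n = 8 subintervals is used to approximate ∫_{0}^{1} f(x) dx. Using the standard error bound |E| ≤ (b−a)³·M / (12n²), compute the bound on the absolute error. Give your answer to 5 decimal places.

0.02721

|E| ≤ (1)³·20.9 / (12·8²) = 20.9/768 = 0.02721.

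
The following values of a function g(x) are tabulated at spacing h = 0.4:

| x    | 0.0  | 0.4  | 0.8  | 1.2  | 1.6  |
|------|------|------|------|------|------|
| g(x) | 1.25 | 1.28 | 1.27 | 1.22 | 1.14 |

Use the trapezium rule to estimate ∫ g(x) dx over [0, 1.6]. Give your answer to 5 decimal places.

h = 0.4, n = 4.
(h/2)·[y₀ + 2y₁ + 2y₂ + 2y₃ + y₄] = 0.2·(9.93) = 1.98600.

1.98600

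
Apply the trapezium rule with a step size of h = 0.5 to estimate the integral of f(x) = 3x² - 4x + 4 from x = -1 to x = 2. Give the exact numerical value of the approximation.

15.375

h = (2 − (-1))/6 = 0.5.
Nodes x₀,…,x₆ = -1, -0.5, 0, 0.5, 1, 1.5, 2.
f(x) = 3x² - 4x + 4: f₀=11, f₁=6.75, f₂=4, f₃=2.75, f₄=3, f₅=4.75, f₆=8.
(h/2)·[f₀ + 2f₁ + 2f₂ + 2f₃ + 2f₄ + 2f₅ + f₆] = 0.25·(61.5) = 15.375.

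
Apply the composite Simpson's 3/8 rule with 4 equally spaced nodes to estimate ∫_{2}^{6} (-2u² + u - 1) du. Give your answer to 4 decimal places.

h = (6 − 2)/3 = 1.333333.
Nodes u₀,…,u₃ = 2, 3.333333, 4.666667, 6.
f(u) = -2u² + u - 1: f₀=-7, f₁=-19.888889, f₂=-39.888889, f₃=-67.
(3h/8)·[f₀ + 3f₁ + 3f₂ + f₃] = 0.5·(-253.333333) = -126.6667.

-126.6667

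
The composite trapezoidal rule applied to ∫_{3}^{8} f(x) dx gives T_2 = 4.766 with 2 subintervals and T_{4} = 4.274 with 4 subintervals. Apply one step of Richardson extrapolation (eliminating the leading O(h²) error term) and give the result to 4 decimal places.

R = (4·T_{4} − T_2) / 3 = (4·4.274 − 4.766)/3 = (12.330)/3 = 4.1100.

4.1100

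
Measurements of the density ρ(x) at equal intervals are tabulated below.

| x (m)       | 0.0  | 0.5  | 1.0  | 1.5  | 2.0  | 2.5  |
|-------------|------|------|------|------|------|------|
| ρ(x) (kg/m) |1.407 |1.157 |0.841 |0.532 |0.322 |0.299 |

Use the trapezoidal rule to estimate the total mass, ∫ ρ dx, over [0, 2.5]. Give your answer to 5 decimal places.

h = 0.5, n = 5.
(h/2)·[y₀ + 2y₁ + 2y₂ + 2y₃ + 2y₄ + y₅] = 0.25·(7.410) = 1.85250.

1.85250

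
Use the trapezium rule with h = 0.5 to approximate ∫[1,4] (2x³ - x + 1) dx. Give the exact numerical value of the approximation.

h = (4 − 1)/6 = 0.5.
Nodes x₀,…,x₆ = 1, 1.5, 2, 2.5, 3, 3.5, 4.
f(x) = 2x³ - x + 1: f₀=2, f₁=6.25, f₂=15, f₃=29.75, f₄=52, f₅=83.25, f₆=125.
(h/2)·[f₀ + 2f₁ + 2f₂ + 2f₃ + 2f₄ + 2f₅ + f₆] = 0.25·(499.5) = 124.875.

124.875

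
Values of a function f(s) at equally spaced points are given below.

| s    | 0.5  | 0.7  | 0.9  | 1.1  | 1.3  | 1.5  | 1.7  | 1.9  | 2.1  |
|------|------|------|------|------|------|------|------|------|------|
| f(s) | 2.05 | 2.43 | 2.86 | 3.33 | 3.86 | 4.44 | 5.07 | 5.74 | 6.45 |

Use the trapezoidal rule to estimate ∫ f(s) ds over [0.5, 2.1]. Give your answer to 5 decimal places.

h = 0.2, n = 8.
(h/2)·[y₀ + 2y₁ + 2y₂ + 2y₃ + 2y₄ + 2y₅ + 2y₆ + 2y₇ + y₈] = 0.1·(63.96) = 6.39600.

6.39600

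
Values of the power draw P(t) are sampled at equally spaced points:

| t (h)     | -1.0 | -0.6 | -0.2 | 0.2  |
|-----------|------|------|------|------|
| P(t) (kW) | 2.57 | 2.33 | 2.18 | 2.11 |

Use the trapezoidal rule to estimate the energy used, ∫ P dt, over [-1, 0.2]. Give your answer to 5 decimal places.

h = 0.4, n = 3.
(h/2)·[y₀ + 2y₁ + 2y₂ + y₃] = 0.2·(13.70) = 2.74000.

2.74000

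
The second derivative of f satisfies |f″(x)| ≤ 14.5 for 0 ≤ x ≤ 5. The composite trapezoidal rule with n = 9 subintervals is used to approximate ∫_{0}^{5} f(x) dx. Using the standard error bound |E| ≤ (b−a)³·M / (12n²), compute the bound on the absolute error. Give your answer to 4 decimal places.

|E| ≤ (5)³·14.5 / (12·9²) = 1812.5/972 = 1.8647.

1.8647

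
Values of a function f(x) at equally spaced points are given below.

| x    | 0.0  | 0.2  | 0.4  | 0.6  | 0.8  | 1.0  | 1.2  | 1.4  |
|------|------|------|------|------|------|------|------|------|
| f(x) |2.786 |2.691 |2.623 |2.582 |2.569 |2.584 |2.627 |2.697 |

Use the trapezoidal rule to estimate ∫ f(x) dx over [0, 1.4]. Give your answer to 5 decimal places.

h = 0.2, n = 7.
(h/2)·[y₀ + 2y₁ + 2y₂ + 2y₃ + 2y₄ + 2y₅ + 2y₆ + y₇] = 0.1·(36.835) = 3.68350.

3.68350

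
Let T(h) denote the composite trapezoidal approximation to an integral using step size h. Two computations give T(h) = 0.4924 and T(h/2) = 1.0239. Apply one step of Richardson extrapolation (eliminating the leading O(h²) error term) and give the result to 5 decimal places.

R = (4·T(h/2) − T(h)) / 3 = (4·1.0239 − 0.4924)/3 = (3.6032)/3 = 1.20107.

1.20107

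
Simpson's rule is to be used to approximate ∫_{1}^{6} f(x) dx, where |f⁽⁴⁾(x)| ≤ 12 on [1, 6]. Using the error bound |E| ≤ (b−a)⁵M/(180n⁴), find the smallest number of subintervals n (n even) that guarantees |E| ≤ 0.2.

Need 37500/(180n⁴) ≤ 0.2.
n⁴ ≥ 37500/(180·0.2) = 1041.67 ⇒ n ≥ 5.6811, so the smallest even n is 6. (n must be even for Simpson's rule.)

6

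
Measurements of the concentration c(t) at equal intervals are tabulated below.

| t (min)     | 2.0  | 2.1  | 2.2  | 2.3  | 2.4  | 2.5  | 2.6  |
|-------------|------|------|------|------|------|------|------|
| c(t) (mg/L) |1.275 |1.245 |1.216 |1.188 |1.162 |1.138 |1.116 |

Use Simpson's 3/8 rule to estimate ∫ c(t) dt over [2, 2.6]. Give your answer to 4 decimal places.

0.7144

h = 0.1, n = 6.
(3h/8)·[y₀ + 3y₁ + 3y₂ + 2y₃ + 3y₄ + 3y₅ + y₆] = 0.0375·(19.050) = 0.7144.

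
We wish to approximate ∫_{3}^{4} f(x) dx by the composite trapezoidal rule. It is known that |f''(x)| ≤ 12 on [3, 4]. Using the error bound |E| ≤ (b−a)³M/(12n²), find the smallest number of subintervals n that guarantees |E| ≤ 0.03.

Need 12/(12n²) ≤ 0.03.
n² ≥ 12/(12·0.03) = 33.3333 ⇒ n ≥ 5.7735, so the smallest n is 6.

6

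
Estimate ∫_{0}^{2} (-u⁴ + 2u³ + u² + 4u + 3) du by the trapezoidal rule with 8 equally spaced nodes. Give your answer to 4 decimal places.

18.2399

h = (2 − 0)/7 = 0.285714.
Nodes u₀,…,u₇ = 0, 0.285714, 0.571429, 0.857143, 1.142857, 1.428571, 1.714286, 2.
f(u) = -u⁴ + 2u³ + u² + 4u + 3: f₀=3, f₁=4.264473, f₂=5.878800, f₃=7.882965, f₄=10.157018, f₅=12.421075, f₆=14.235319, f₇=15.
(h/2)·[f₀ + 2f₁ + 2f₂ + 2f₃ + 2f₄ + 2f₅ + 2f₆ + f₇] = 0.142857·(127.679300) = 18.2399.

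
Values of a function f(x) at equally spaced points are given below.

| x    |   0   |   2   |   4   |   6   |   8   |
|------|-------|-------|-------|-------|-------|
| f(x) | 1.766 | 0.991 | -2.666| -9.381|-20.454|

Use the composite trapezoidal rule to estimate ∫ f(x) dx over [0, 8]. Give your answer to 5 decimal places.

h = 2, n = 4.
(h/2)·[y₀ + 2y₁ + 2y₂ + 2y₃ + y₄] = 1·(-40.800) = -40.80000.

-40.80000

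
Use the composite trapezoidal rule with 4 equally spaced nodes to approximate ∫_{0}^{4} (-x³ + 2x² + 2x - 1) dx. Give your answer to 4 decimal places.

-14.0741

h = (4 − 0)/3 = 1.333333.
Nodes x₀,…,x₃ = 0, 1.333333, 2.666667, 4.
f(x) = -x³ + 2x² + 2x - 1: f₀=-1, f₁=2.851852, f₂=-0.407407, f₃=-25.
(h/2)·[f₀ + 2f₁ + 2f₂ + f₃] = 0.666667·(-21.111111) = -14.0741.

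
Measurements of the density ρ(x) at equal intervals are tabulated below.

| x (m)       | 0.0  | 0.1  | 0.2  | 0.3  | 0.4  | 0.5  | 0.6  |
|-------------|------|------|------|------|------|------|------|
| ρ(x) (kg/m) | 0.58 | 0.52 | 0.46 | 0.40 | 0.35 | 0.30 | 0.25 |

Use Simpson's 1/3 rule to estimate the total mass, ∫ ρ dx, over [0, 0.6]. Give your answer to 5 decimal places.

h = 0.1, n = 6.
(h/3)·[y₀ + 4y₁ + 2y₂ + 4y₃ + 2y₄ + 4y₅ + y₆] = 0.033333·(7.33) = 0.24433.

0.24433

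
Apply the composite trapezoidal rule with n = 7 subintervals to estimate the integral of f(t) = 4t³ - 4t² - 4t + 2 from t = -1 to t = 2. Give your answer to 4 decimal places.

3.1837

h = (2 − (-1))/7 = 0.428571.
Nodes t₀,…,t₇ = -1, -0.571429, -0.142857, 0.285714, 0.714286, 1.142857, 1.571429, 2.
f(t) = 4t³ - 4t² - 4t + 2: f₀=-2, f₁=2.233236, f₂=2.478134, f₃=0.623907, f₄=-1.440233, f₅=-1.825073, f₆=1.358601, f₇=10.
(h/2)·[f₀ + 2f₁ + 2f₂ + 2f₃ + 2f₄ + 2f₅ + 2f₆ + f₇] = 0.214286·(14.857143) = 3.1837.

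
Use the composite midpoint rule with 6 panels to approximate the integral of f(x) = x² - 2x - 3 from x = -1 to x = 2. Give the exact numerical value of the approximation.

-9.0625

h = (2 − (-1))/6 = 0.5.
Midpoints m₁,…,m₆ = -0.75, -0.25, 0.25, 0.75, 1.25, 1.75.
f(m₁)=-0.9375, f(m₂)=-2.4375, f(m₃)=-3.4375, f(m₄)=-3.9375, f(m₅)=-3.9375, f(m₆)=-3.4375.
h·[f(m₁) + f(m₂) + f(m₃) + f(m₄) + f(m₅) + f(m₆)] = 0.5·(-18.125) = -9.0625.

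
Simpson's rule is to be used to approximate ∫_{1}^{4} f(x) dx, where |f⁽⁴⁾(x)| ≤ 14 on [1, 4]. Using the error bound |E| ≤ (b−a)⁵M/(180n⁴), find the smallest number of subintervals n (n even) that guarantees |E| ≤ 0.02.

Need 3402/(180n⁴) ≤ 0.02.
n⁴ ≥ 3402/(180·0.02) = 945 ⇒ n ≥ 5.5444, so the smallest even n is 6. (n must be even for Simpson's rule.)

6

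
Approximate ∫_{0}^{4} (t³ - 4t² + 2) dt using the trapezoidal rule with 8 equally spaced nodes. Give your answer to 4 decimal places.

-12.8980

h = (4 − 0)/7 = 0.571429.
Nodes t₀,…,t₇ = 0, 0.571429, 1.142857, 1.714286, 2.285714, 2.857143, 3.428571, 4.
f(t) = t³ - 4t² + 2: f₀=2, f₁=0.880466, f₂=-1.731778, f₃=-4.717201, f₄=-6.956268, f₅=-7.329446, f₆=-4.717201, f₇=2.
(h/2)·[f₀ + 2f₁ + 2f₂ + 2f₃ + 2f₄ + 2f₅ + 2f₆ + f₇] = 0.285714·(-45.142857) = -12.8980.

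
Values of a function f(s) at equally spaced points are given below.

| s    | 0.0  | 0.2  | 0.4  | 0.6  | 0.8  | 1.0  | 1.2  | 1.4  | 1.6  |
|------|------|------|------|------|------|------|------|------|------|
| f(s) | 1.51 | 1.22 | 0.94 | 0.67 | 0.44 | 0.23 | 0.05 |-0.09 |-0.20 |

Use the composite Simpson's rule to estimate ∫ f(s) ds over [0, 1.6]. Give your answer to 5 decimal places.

0.81933

h = 0.2, n = 8.
(h/3)·[y₀ + 4y₁ + 2y₂ + 4y₃ + 2y₄ + 4y₅ + 2y₆ + 4y₇ + y₈] = 0.066667·(12.29) = 0.81933.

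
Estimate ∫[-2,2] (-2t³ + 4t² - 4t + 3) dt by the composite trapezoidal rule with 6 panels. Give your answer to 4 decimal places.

h = (2 − (-2))/6 = 0.666667.
Nodes t₀,…,t₆ = -2, -1.333333, -0.666667, 0, 0.666667, 1.333333, 2.
f(t) = -2t³ + 4t² - 4t + 3: f₀=43, f₁=20.185185, f₂=8.037037, f₃=3, f₄=1.518519, f₅=0.037037, f₆=-5.
(h/2)·[f₀ + 2f₁ + 2f₂ + 2f₃ + 2f₄ + 2f₅ + f₆] = 0.333333·(103.555556) = 34.5185.

34.5185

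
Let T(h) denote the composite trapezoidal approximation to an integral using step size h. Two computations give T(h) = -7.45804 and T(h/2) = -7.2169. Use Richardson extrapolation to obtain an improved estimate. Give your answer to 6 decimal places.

-7.136520

R = (4·T(h/2) − T(h)) / 3 = (4·(-7.2169) − (-7.45804))/3 = (-21.40956)/3 = -7.136520.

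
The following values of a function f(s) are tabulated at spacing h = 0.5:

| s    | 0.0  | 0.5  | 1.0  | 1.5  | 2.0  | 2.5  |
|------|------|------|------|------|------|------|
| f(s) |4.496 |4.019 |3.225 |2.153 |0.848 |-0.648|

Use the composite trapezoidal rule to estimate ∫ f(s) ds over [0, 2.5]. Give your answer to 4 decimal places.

h = 0.5, n = 5.
(h/2)·[y₀ + 2y₁ + 2y₂ + 2y₃ + 2y₄ + y₅] = 0.25·(24.338) = 6.0845.

6.0845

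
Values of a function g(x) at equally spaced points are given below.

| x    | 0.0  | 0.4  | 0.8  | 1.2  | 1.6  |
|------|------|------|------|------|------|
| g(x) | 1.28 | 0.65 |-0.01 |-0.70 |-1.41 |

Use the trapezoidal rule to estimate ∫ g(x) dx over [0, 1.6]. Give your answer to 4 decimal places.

-0.0500

h = 0.4, n = 4.
(h/2)·[y₀ + 2y₁ + 2y₂ + 2y₃ + y₄] = 0.2·(-0.25) = -0.0500.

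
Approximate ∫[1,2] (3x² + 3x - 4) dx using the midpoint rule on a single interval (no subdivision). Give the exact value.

M = (b−a)·f(1.5) = 1·(7.25) = 7.25.

7.25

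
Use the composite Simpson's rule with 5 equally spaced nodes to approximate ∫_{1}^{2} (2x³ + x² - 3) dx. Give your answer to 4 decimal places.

h = (2 − 1)/4 = 0.25.
Nodes x₀,…,x₄ = 1, 1.25, 1.5, 1.75, 2.
f(x) = 2x³ + x² - 3: f₀=0, f₁=2.46875, f₂=6, f₃=10.78125, f₄=17.
(h/3)·[f₀ + 4f₁ + 2f₂ + 4f₃ + f₄] = 0.083333·(82) = 6.8333.

6.8333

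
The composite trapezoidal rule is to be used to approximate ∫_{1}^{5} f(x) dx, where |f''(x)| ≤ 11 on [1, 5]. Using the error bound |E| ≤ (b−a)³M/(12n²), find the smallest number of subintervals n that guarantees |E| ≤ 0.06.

32

Need 704/(12n²) ≤ 0.06.
n² ≥ 704/(12·0.06) = 977.778 ⇒ n ≥ 31.2694, so the smallest n is 32.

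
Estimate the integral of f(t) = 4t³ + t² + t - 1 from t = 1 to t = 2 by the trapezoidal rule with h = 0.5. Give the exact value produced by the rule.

h = (2 − 1)/2 = 0.5.
Nodes t₀,…,t₂ = 1, 1.5, 2.
f(t) = 4t³ + t² + t - 1: f₀=5, f₁=16.25, f₂=37.
(h/2)·[f₀ + 2f₁ + f₂] = 0.25·(74.5) = 18.625.

18.625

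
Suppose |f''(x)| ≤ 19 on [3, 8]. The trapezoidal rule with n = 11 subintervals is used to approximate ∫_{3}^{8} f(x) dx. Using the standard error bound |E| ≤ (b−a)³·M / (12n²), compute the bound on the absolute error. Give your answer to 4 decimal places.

|E| ≤ (5)³·19 / (12·11²) = 2375/1452 = 1.6357.

1.6357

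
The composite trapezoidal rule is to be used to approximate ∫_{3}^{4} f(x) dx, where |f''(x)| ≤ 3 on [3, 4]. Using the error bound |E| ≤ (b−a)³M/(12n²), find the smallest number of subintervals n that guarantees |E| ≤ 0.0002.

36

Need 3/(12n²) ≤ 0.0002.
n² ≥ 3/(12·0.0002) = 1250 ⇒ n ≥ 35.3553, so the smallest n is 36.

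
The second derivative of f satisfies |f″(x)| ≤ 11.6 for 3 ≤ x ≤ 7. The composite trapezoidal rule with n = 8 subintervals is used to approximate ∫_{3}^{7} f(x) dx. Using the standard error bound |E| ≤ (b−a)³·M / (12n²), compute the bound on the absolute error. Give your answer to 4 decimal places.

|E| ≤ (4)³·11.6 / (12·8²) = 742.4/768 = 0.9667.

0.9667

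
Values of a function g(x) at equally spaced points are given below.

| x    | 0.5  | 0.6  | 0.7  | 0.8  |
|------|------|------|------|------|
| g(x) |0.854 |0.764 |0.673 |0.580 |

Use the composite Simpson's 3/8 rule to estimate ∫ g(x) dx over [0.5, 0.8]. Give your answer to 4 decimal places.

0.2154

h = 0.1, n = 3.
(3h/8)·[y₀ + 3y₁ + 3y₂ + y₃] = 0.0375·(5.745) = 0.2154.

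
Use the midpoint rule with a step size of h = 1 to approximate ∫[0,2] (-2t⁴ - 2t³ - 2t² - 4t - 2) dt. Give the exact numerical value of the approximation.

h = (2 − 0)/2 = 1.
Midpoints m₁,…,m₂ = 0.5, 1.5.
f(m₁)=-4.875, f(m₂)=-29.375.
h·[f(m₁) + f(m₂)] = 1·(-34.25) = -34.25.

-34.25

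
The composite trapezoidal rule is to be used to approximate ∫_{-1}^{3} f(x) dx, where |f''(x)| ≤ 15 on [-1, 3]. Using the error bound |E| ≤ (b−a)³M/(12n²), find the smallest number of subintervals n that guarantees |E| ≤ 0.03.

Need 960/(12n²) ≤ 0.03.
n² ≥ 960/(12·0.03) = 2666.67 ⇒ n ≥ 51.6398, so the smallest n is 52.

52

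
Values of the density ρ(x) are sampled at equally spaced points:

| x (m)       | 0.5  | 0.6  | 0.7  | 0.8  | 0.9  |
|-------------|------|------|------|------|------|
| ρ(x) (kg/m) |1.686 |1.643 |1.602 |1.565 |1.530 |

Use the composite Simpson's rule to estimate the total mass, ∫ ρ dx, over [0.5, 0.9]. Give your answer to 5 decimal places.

h = 0.1, n = 4.
(h/3)·[y₀ + 4y₁ + 2y₂ + 4y₃ + y₄] = 0.033333·(19.252) = 0.64173.

0.64173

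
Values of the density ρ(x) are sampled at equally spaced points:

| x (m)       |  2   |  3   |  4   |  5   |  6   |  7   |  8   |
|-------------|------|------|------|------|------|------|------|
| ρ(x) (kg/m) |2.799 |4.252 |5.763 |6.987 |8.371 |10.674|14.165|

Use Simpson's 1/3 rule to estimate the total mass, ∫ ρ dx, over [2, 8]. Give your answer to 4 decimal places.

h = 1, n = 6.
(h/3)·[y₀ + 4y₁ + 2y₂ + 4y₃ + 2y₄ + 4y₅ + y₆] = 0.333333·(132.884) = 44.2947.

44.2947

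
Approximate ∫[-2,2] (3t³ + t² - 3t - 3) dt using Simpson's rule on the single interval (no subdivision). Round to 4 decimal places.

S = (b−a)/6 · [f(-2) + 4f(0) + f(2)] = 0.666667·[(-17) + 4·(-3) + 19] = -6.6667.

-6.6667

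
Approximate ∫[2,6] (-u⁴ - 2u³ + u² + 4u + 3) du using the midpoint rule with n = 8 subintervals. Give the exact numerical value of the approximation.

-2032.890625

h = (6 − 2)/8 = 0.5.
Midpoints m₁,…,m₈ = 2.25, 2.75, 3.25, 3.75, 4.25, 4.75, 5.25, 5.75.
f(m₁)=-31.34765625, f(m₂)=-77.22265625, f(m₃)=-153.66015625, f(m₄)=-271.16015625, f(m₅)=-441.72265625, f(m₆)=-678.84765625, f(m₇)=-997.53515625, f(m₈)=-1414.28515625.
h·[f(m₁) + f(m₂) + f(m₃) + f(m₄) + f(m₅) + f(m₆) + f(m₇) + f(m₈)] = 0.5·(-4065.78125) = -2032.890625.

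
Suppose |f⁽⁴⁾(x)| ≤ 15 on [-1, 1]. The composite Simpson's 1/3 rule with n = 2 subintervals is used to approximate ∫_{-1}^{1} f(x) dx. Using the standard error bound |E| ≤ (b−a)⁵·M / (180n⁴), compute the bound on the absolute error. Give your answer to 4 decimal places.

|E| ≤ (2)⁵·15 / (180·2⁴) = 480/2880 = 0.1667.

0.1667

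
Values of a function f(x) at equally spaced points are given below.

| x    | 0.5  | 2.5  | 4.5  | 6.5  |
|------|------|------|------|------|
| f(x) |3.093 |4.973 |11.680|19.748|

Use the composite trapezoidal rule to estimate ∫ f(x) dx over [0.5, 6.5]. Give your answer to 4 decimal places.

h = 2, n = 3.
(h/2)·[y₀ + 2y₁ + 2y₂ + y₃] = 1·(56.147) = 56.1470.

56.1470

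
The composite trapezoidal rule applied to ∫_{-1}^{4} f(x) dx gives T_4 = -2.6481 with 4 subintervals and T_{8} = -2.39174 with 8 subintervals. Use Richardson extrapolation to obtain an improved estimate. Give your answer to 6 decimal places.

R = (4·T_{8} − T_4) / 3 = (4·(-2.39174) − (-2.6481))/3 = (-6.91886)/3 = -2.306287.

-2.306287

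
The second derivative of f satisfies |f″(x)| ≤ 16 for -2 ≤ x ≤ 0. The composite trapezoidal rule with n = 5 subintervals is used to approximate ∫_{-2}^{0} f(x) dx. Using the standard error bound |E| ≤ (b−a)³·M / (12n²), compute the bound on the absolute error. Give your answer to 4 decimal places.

0.4267

|E| ≤ (2)³·16 / (12·5²) = 128/300 = 0.4267.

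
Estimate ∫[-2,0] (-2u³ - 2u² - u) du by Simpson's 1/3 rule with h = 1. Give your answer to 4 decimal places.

4.6667

h = (0 − (-2))/2 = 1.
Nodes u₀,…,u₂ = -2, -1, 0.
f(u) = -2u³ - 2u² - u: f₀=10, f₁=1, f₂=0.
(h/3)·[f₀ + 4f₁ + f₂] = 0.333333·(14) = 4.6667.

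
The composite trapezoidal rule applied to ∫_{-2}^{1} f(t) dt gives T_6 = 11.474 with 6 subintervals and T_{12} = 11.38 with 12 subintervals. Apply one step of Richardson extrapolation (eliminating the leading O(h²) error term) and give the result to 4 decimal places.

R = (4·T_{12} − T_6) / 3 = (4·11.38 − 11.474)/3 = (34.046)/3 = 11.3487.

11.3487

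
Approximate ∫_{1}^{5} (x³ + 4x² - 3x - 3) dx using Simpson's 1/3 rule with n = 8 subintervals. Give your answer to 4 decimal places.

273.3333

h = (5 − 1)/8 = 0.5.
Nodes x₀,…,x₈ = 1, 1.5, 2, 2.5, 3, 3.5, 4, 4.5, 5.
f(x) = x³ + 4x² - 3x - 3: f₀=-1, f₁=4.875, f₂=15, f₃=30.125, f₄=51, f₅=78.375, f₆=113, f₇=155.625, f₈=207.
(h/3)·[f₀ + 4f₁ + 2f₂ + 4f₃ + 2f₄ + 4f₅ + 2f₆ + 4f₇ + f₈] = 0.166667·(1640) = 273.3333.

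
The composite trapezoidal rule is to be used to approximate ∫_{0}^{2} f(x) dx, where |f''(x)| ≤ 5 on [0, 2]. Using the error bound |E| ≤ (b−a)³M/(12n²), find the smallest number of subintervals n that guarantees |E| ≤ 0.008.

21

Need 40/(12n²) ≤ 0.008.
n² ≥ 40/(12·0.008) = 416.667 ⇒ n ≥ 20.4124, so the smallest n is 21.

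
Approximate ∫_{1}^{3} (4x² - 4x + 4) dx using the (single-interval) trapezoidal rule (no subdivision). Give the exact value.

32

T = (b−a)/2 · [f(1) + f(3)] = 1·[4 + 28] = 32.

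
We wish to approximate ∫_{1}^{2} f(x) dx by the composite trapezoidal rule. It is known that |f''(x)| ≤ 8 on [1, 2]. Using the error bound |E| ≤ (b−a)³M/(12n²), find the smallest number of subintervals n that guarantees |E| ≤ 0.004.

13

Need 8/(12n²) ≤ 0.004.
n² ≥ 8/(12·0.004) = 166.667 ⇒ n ≥ 12.9099, so the smallest n is 13.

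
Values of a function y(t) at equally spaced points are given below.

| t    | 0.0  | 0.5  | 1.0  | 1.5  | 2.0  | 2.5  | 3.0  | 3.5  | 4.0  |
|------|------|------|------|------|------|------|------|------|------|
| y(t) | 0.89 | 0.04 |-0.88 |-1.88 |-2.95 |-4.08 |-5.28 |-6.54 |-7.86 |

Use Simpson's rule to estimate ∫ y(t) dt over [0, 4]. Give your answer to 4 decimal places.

-12.5050

h = 0.5, n = 8.
(h/3)·[y₀ + 4y₁ + 2y₂ + 4y₃ + 2y₄ + 4y₅ + 2y₆ + 4y₇ + y₈] = 0.166667·(-75.03) = -12.5050.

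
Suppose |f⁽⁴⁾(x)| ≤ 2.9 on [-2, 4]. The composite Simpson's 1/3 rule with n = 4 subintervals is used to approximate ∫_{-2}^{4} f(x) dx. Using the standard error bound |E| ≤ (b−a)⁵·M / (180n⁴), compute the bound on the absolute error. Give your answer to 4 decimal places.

|E| ≤ (6)⁵·2.9 / (180·4⁴) = 22550.4/46080 = 0.4894.

0.4894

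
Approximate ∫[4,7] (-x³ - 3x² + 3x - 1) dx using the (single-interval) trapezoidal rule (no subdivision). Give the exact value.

-856.5

T = (b−a)/2 · [f(4) + f(7)] = 1.5·[(-101) + (-470)] = -856.5.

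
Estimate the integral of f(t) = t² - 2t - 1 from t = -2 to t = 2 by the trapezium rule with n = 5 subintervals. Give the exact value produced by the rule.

h = (2 − (-2))/5 = 0.8.
Nodes t₀,…,t₅ = -2, -1.2, -0.4, 0.4, 1.2, 2.
f(t) = t² - 2t - 1: f₀=7, f₁=2.84, f₂=-0.04, f₃=-1.64, f₄=-1.96, f₅=-1.
(h/2)·[f₀ + 2f₁ + 2f₂ + 2f₃ + 2f₄ + f₅] = 0.4·(4.4) = 1.76.

1.76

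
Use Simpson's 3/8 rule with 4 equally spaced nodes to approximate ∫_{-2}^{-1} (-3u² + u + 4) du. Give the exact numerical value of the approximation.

h = (-1 − (-2))/3 = 0.333333.
Nodes u₀,…,u₃ = -2, -1.666667, -1.333333, -1.
f(u) = -3u² + u + 4: f₀=-10, f₁=-6, f₂=-2.666667, f₃=0.
(3h/8)·[f₀ + 3f₁ + 3f₂ + f₃] = 0.125·(-36) = -4.5.

-4.5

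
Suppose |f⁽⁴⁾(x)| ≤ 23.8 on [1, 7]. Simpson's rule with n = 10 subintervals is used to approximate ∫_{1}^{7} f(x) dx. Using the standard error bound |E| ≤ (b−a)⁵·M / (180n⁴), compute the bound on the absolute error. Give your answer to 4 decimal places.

|E| ≤ (6)⁵·23.8 / (180·10⁴) = 185068.8/1800000 = 0.1028.

0.1028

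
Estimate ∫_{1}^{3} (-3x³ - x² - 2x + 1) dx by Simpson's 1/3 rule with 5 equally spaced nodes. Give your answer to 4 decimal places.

-74.6667

h = (3 − 1)/4 = 0.5.
Nodes x₀,…,x₄ = 1, 1.5, 2, 2.5, 3.
f(x) = -3x³ - x² - 2x + 1: f₀=-5, f₁=-14.375, f₂=-31, f₃=-57.125, f₄=-95.
(h/3)·[f₀ + 4f₁ + 2f₂ + 4f₃ + f₄] = 0.166667·(-448) = -74.6667.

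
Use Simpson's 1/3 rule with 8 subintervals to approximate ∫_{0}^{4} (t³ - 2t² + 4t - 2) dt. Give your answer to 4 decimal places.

45.3333

h = (4 − 0)/8 = 0.5.
Nodes t₀,…,t₈ = 0, 0.5, 1, 1.5, 2, 2.5, 3, 3.5, 4.
f(t) = t³ - 2t² + 4t - 2: f₀=-2, f₁=-0.375, f₂=1, f₃=2.875, f₄=6, f₅=11.125, f₆=19, f₇=30.375, f₈=46.
(h/3)·[f₀ + 4f₁ + 2f₂ + 4f₃ + 2f₄ + 4f₅ + 2f₆ + 4f₇ + f₈] = 0.166667·(272) = 45.3333.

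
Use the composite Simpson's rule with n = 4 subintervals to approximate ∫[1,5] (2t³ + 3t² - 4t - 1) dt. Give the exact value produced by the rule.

h = (5 − 1)/4 = 1.
Nodes t₀,…,t₄ = 1, 2, 3, 4, 5.
f(t) = 2t³ + 3t² - 4t - 1: f₀=0, f₁=19, f₂=68, f₃=159, f₄=304.
(h/3)·[f₀ + 4f₁ + 2f₂ + 4f₃ + f₄] = 0.333333·(1152) = 384.

384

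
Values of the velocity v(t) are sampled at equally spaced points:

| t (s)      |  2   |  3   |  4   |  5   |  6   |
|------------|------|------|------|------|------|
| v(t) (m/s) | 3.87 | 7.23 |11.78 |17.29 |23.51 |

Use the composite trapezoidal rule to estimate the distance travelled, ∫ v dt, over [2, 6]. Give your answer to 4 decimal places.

h = 1, n = 4.
(h/2)·[y₀ + 2y₁ + 2y₂ + 2y₃ + y₄] = 0.5·(99.98) = 49.9900.

49.9900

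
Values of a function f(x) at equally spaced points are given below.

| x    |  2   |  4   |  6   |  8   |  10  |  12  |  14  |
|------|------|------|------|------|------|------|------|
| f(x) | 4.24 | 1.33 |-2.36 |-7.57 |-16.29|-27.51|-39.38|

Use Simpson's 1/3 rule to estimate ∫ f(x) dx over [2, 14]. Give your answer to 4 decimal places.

-138.2933

h = 2, n = 6.
(h/3)·[y₀ + 4y₁ + 2y₂ + 4y₃ + 2y₄ + 4y₅ + y₆] = 0.666667·(-207.44) = -138.2933.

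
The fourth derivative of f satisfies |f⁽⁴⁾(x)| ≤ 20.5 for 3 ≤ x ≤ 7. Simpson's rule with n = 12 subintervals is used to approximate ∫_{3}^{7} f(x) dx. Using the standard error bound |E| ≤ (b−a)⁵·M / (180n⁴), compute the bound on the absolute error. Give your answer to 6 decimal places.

0.005624

|E| ≤ (4)⁵·20.5 / (180·12⁴) = 20992/3732480 = 0.005624.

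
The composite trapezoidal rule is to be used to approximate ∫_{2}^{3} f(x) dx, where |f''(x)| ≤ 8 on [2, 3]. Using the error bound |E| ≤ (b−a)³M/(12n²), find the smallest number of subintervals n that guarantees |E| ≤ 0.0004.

Need 8/(12n²) ≤ 0.0004.
n² ≥ 8/(12·0.0004) = 1666.67 ⇒ n ≥ 40.8248, so the smallest n is 41.

41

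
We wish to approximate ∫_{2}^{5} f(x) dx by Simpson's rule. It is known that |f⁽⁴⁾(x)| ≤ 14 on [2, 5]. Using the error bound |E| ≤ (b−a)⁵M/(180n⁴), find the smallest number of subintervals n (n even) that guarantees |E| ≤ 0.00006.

24

Need 3402/(180n⁴) ≤ 0.00006.
n⁴ ≥ 3402/(180·0.00006) = 315000 ⇒ n ≥ 23.6907, so the smallest even n is 24. (n must be even for Simpson's rule.)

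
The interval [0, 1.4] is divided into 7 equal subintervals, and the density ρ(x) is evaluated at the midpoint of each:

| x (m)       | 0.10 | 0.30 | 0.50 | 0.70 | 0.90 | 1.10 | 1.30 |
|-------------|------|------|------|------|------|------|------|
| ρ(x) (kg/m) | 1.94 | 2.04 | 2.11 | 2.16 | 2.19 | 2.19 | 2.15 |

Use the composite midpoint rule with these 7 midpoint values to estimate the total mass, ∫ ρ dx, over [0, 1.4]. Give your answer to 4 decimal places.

h = 0.2, n = 7.
h·[y(m₁) + y(m₂) + y(m₃) + y(m₄) + y(m₅) + y(m₆) + y(m₇)] = 0.2·(14.78) = 2.9560.

2.9560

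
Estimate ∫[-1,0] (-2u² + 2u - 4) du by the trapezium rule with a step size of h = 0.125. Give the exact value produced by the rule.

-5.671875

h = (0 − (-1))/8 = 0.125.
Nodes u₀,…,u₈ = -1, -0.875, -0.75, -0.625, -0.5, -0.375, -0.25, -0.125, 0.
f(u) = -2u² + 2u - 4: f₀=-8, f₁=-7.28125, f₂=-6.625, f₃=-6.03125, f₄=-5.5, f₅=-5.03125, f₆=-4.625, f₇=-4.28125, f₈=-4.
(h/2)·[f₀ + 2f₁ + 2f₂ + 2f₃ + 2f₄ + 2f₅ + 2f₆ + 2f₇ + f₈] = 0.0625·(-90.75) = -5.671875.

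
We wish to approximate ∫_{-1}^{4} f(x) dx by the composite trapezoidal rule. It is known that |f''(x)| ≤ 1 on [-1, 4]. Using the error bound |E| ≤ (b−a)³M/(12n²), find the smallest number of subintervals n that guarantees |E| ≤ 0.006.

Need 125/(12n²) ≤ 0.006.
n² ≥ 125/(12·0.006) = 1736.11 ⇒ n ≥ 41.6667, so the smallest n is 42.

42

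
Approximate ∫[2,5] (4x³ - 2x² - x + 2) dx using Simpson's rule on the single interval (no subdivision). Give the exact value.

526.5

S = (b−a)/6 · [f(2) + 4f(3.5) + f(5)] = 0.5·[24 + 4·145.5 + 447] = 526.5.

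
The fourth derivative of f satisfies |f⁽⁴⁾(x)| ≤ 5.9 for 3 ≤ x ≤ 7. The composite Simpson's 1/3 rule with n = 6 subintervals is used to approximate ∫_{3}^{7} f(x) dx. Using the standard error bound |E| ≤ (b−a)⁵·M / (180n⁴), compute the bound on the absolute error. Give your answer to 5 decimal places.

0.02590

|E| ≤ (4)⁵·5.9 / (180·6⁴) = 6041.6/233280 = 0.02590.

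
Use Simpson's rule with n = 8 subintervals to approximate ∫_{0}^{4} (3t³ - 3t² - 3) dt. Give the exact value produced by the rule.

h = (4 − 0)/8 = 0.5.
Nodes t₀,…,t₈ = 0, 0.5, 1, 1.5, 2, 2.5, 3, 3.5, 4.
f(t) = 3t³ - 3t² - 3: f₀=-3, f₁=-3.375, f₂=-3, f₃=0.375, f₄=9, f₅=25.125, f₆=51, f₇=88.875, f₈=141.
(h/3)·[f₀ + 4f₁ + 2f₂ + 4f₃ + 2f₄ + 4f₅ + 2f₆ + 4f₇ + f₈] = 0.166667·(696) = 116.

116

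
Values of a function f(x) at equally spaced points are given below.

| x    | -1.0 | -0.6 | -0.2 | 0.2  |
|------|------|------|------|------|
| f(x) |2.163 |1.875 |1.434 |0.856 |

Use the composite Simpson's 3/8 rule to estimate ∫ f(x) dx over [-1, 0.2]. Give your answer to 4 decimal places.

h = 0.4, n = 3.
(3h/8)·[y₀ + 3y₁ + 3y₂ + y₃] = 0.15·(12.946) = 1.9419.

1.9419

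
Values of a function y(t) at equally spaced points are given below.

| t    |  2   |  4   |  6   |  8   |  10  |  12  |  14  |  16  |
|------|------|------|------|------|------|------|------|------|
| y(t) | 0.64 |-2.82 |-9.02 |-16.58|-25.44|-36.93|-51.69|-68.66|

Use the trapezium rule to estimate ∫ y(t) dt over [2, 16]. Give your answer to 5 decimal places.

-352.98000

h = 2, n = 7.
(h/2)·[y₀ + 2y₁ + 2y₂ + 2y₃ + 2y₄ + 2y₅ + 2y₆ + y₇] = 1·(-352.98) = -352.98000.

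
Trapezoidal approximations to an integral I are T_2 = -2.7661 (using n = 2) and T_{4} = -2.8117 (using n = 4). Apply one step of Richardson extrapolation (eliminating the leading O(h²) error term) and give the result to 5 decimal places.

-2.82690

R = (4·T_{4} − T_2) / 3 = (4·(-2.8117) − (-2.7661))/3 = (-8.4807)/3 = -2.82690.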